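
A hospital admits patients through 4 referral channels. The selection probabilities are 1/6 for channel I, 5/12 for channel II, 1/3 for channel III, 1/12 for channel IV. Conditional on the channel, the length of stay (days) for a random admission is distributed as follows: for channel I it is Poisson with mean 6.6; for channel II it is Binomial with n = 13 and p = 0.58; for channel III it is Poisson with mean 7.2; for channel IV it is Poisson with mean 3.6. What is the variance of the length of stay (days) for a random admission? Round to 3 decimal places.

Per component, I: μ=6.6, E[X²]=50.16; II: μ=7.54, E[X²]=60.0184; III: μ=7.2, E[X²]=59.04; IV: μ=3.6, E[X²]=16.56.
E[X] = 0.166667·6.6 + 0.416667·7.54 + 0.333333·7.2 + 0.0833333·3.6 = 6.94167.
E[X²] = 0.166667·50.16 + 0.416667·60.0184 + 0.333333·59.04 + 0.0833333·16.56 = 54.4277.
Var(X) = E[X²] − (E[X])² = 54.4277 − 48.1867 = 6.24093.

6.241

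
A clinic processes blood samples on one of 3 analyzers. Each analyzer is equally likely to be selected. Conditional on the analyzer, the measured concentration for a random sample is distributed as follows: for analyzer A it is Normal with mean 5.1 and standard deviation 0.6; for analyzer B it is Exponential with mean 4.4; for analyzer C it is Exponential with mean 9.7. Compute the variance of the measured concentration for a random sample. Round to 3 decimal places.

Per component, A: μ=5.1, E[X²]=26.37; B: μ=4.4, E[X²]=38.72; C: μ=9.7, E[X²]=188.18.
E[X] = 0.333333·5.1 + 0.333333·4.4 + 0.333333·9.7 = 6.4.
E[X²] = 0.333333·26.37 + 0.333333·38.72 + 0.333333·188.18 = 84.4233.
Var(X) = E[X²] − (E[X])² = 84.4233 − 40.96 = 43.4633.

43.463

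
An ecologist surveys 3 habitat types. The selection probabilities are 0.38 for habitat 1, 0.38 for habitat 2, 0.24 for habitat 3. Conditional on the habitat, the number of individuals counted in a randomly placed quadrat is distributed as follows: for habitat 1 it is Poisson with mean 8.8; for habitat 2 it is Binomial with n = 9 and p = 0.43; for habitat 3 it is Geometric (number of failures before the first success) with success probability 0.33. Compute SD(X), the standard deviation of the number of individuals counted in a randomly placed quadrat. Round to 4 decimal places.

3.6955

Per component, 1: μ=8.8, E[X²]=86.24; 2: μ=3.87, E[X²]=17.1828; 3: μ=2.0303, E[X²]=10.2746.
E[X] = 0.38·8.8 + 0.38·3.87 + 0.24·2.0303 = 5.30187.
E[X²] = 0.38·86.24 + 0.38·17.1828 + 0.24·10.2746 = 41.7666.
Var(X) = E[X²] − (E[X])² = 41.7666 − 28.1099 = 13.6567.
SD(X) = √13.6567 = 3.6955.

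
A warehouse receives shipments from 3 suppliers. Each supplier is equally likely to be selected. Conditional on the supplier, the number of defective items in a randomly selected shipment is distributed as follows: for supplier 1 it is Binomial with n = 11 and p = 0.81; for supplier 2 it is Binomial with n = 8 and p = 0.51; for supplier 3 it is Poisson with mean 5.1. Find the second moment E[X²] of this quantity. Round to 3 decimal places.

43.612

For each component E[X²] = Var + (mean)², giving 1: 81.081; 2: 18.6456; 3: 31.11.
Overall E[X²] = 0.333333·81.081 + 0.333333·18.6456 + 0.333333·31.11 = 43.6122.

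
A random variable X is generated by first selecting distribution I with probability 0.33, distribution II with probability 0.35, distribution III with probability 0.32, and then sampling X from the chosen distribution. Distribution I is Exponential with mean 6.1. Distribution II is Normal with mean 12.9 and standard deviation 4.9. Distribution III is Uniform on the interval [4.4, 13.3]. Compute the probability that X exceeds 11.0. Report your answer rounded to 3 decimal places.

Conditional on each component, P(X > 11.0): I: 0.164758; II: 0.650901; III: 0.258427.
By total probability, P(X > 11.0) = 0.33·0.164758 + 0.35·0.650901 + 0.32·0.258427 = 0.364882.

0.365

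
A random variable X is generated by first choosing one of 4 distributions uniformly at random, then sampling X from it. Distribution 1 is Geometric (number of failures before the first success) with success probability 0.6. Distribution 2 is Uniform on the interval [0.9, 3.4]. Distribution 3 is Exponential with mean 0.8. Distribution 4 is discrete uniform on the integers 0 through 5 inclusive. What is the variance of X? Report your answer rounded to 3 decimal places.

1.948

Per component, 1: μ=0.666667, E[X²]=1.55556; 2: μ=2.15, E[X²]=5.14333; 3: μ=0.8, E[X²]=1.28; 4: μ=2.5, E[X²]=9.16667.
E[X] = 0.25·0.666667 + 0.25·2.15 + 0.25·0.8 + 0.25·2.5 = 1.52917.
E[X²] = 0.25·1.55556 + 0.25·5.14333 + 0.25·1.28 + 0.25·9.16667 = 4.28639.
Var(X) = E[X²] − (E[X])² = 4.28639 − 2.33835 = 1.94804.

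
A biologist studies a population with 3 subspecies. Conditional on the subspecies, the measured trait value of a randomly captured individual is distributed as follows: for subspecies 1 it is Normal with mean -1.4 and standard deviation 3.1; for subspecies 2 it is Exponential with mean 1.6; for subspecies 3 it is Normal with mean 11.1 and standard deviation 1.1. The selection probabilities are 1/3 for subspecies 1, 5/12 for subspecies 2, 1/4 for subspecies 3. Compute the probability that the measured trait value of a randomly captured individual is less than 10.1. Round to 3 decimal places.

Conditional on each subspecies, P(X < 10.1): 1: 0.999896; 2: 0.998187; 3: 0.181651.
By total probability, P(X < 10.1) = 0.333333·0.999896 + 0.416667·0.998187 + 0.25·0.181651 = 0.794623.

0.795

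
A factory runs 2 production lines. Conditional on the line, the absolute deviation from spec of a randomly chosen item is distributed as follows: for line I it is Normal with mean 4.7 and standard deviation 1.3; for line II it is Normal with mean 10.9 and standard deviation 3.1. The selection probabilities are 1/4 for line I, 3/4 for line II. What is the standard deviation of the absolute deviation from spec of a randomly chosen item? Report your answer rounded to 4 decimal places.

Per component, I: μ=4.7, E[X²]=23.78; II: μ=10.9, E[X²]=128.42.
E[X] = 0.25·4.7 + 0.75·10.9 = 9.35.
E[X²] = 0.25·23.78 + 0.75·128.42 = 102.26.
Var(X) = E[X²] − (E[X])² = 102.26 − 87.4225 = 14.8375.
SD(X) = √14.8375 = 3.85195.

3.8519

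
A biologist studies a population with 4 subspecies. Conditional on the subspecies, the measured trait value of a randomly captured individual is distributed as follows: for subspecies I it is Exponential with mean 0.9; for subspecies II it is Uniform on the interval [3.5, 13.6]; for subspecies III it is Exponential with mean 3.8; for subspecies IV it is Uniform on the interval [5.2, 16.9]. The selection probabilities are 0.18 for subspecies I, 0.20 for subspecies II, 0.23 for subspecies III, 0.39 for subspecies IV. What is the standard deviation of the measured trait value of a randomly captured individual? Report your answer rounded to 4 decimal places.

Per component, I: μ=0.9, E[X²]=1.62; II: μ=8.55, E[X²]=81.6033; III: μ=3.8, E[X²]=28.88; IV: μ=11.05, E[X²]=133.51.
E[X] = 0.18·0.9 + 0.2·8.55 + 0.23·3.8 + 0.39·11.05 = 7.0555.
E[X²] = 0.18·1.62 + 0.2·81.6033 + 0.23·28.88 + 0.39·133.51 = 75.3236.
Var(X) = E[X²] − (E[X])² = 75.3236 − 49.7801 = 25.5435.
SD(X) = √25.5435 = 5.05406.

5.0541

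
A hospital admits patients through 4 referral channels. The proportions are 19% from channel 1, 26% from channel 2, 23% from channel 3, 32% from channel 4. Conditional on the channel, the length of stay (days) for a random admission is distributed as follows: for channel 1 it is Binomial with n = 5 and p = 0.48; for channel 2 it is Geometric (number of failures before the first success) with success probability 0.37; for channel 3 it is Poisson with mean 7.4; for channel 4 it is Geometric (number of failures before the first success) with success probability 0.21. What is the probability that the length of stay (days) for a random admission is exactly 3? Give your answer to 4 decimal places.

Conditional on each channel, P(X = 3): 1: 0.299041; 2: 0.0925174; 3: 0.0412824; 4: 0.103538.
By total probability, P(X = 3) = 0.19·0.299041 + 0.26·0.0925174 + 0.23·0.0412824 + 0.32·0.103538 = 0.123499.

0.1235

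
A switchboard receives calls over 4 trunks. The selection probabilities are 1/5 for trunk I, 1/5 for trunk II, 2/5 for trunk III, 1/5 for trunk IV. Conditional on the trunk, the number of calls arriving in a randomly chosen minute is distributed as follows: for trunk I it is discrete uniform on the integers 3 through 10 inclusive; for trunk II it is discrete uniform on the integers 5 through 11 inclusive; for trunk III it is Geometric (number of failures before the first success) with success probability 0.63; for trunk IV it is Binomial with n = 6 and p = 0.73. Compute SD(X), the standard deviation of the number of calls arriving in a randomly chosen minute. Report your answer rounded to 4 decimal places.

Per component, I: μ=6.5, E[X²]=47.5; II: μ=8, E[X²]=68; III: μ=0.587302, E[X²]=1.27715; IV: μ=4.38, E[X²]=20.367.
E[X] = 0.2·6.5 + 0.2·8 + 0.4·0.587302 + 0.2·4.38 = 4.01092.
E[X²] = 0.2·47.5 + 0.2·68 + 0.4·1.27715 + 0.2·20.367 = 27.6843.
Var(X) = E[X²] − (E[X])² = 27.6843 − 16.0875 = 11.5968.
SD(X) = √11.5968 = 3.4054.

3.4054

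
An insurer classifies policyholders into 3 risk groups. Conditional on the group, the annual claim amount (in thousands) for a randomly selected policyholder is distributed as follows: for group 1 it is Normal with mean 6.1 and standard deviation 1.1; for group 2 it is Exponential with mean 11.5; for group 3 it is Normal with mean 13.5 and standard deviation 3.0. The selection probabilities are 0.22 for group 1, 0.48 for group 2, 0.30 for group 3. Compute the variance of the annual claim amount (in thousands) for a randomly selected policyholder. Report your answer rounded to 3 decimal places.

Per component, 1: μ=6.1, E[X²]=38.42; 2: μ=11.5, E[X²]=264.5; 3: μ=13.5, E[X²]=191.25.
E[X] = 0.22·6.1 + 0.48·11.5 + 0.3·13.5 = 10.912.
E[X²] = 0.22·38.42 + 0.48·264.5 + 0.3·191.25 = 192.787.
Var(X) = E[X²] − (E[X])² = 192.787 − 119.072 = 73.7157.

73.716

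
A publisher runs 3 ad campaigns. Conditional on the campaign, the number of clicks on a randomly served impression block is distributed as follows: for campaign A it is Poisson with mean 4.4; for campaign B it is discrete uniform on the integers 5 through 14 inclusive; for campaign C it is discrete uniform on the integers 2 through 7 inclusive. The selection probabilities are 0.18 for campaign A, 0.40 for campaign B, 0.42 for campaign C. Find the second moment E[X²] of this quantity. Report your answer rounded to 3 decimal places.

53.407

For each component E[X²] = Var + (mean)², giving A: 23.76; B: 98.5; C: 23.1667.
Overall E[X²] = 0.18·23.76 + 0.4·98.5 + 0.42·23.1667 = 53.4068.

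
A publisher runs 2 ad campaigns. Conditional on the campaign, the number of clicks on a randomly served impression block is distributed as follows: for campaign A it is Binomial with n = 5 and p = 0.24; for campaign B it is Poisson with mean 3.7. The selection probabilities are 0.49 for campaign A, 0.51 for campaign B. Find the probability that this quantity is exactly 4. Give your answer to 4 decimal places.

Conditional on each campaign, P(X = 4): A: 0.0126075; B: 0.193066.
By total probability, P(X = 4) = 0.49·0.0126075 + 0.51·0.193066 = 0.104641.

0.1046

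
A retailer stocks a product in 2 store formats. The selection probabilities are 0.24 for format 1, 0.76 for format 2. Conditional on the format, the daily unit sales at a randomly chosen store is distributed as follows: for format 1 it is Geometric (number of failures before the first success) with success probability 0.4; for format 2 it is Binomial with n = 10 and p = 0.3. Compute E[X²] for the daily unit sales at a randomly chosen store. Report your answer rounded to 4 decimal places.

9.8760

For each component E[X²] = Var + (mean)², giving 1: 6; 2: 11.1.
Overall E[X²] = 0.24·6 + 0.76·11.1 = 9.876.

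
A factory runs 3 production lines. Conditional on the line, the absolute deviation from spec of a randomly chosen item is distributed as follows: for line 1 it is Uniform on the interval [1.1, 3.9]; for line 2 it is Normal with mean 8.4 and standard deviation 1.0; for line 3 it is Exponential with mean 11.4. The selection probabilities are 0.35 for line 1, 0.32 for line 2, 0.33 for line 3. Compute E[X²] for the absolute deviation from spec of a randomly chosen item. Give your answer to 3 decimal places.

111.089

For each component E[X²] = Var + (mean)², giving 1: 6.90333; 2: 71.56; 3: 259.92.
Overall E[X²] = 0.35·6.90333 + 0.32·71.56 + 0.33·259.92 = 111.089.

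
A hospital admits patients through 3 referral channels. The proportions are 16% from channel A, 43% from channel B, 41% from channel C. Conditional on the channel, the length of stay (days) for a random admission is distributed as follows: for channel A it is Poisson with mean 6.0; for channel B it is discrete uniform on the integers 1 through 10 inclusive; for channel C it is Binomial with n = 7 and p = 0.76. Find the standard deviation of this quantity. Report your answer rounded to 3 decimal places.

Per component, A: μ=6, E[X²]=42; B: μ=5.5, E[X²]=38.5; C: μ=5.32, E[X²]=29.5792.
E[X] = 0.16·6 + 0.43·5.5 + 0.41·5.32 = 5.5062.
E[X²] = 0.16·42 + 0.43·38.5 + 0.41·29.5792 = 35.4025.
Var(X) = E[X²] − (E[X])² = 35.4025 − 30.3182 = 5.08423.
SD(X) = √5.08423 = 2.25482.

2.255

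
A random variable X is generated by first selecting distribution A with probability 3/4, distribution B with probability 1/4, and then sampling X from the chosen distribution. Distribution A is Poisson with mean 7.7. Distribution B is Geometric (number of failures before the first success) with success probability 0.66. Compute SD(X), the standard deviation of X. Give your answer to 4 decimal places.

Per component, A: μ=7.7, E[X²]=66.99; B: μ=0.515152, E[X²]=1.04591.
E[X] = 0.75·7.7 + 0.25·0.515152 = 5.90379.
E[X²] = 0.75·66.99 + 0.25·1.04591 = 50.504.
Var(X) = E[X²] − (E[X])² = 50.504 − 34.8547 = 15.6493.
SD(X) = √15.6493 = 3.95592.

3.9559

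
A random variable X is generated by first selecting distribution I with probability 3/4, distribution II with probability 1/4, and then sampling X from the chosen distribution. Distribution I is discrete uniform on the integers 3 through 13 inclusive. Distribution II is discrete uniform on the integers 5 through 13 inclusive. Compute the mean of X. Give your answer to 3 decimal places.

8.250

Component means — I: 8; II: 9.
E[X] = 0.75·8 + 0.25·9 = 8.25.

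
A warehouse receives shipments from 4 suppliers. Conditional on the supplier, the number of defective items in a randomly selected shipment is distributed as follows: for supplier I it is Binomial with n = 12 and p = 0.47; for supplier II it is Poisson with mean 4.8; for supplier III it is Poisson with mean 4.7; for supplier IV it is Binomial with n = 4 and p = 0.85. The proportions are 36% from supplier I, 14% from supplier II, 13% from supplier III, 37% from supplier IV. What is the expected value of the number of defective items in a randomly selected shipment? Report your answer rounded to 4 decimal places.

4.5714

Component means — I: 5.64; II: 4.8; III: 4.7; IV: 3.4.
E[X] = 0.36·5.64 + 0.14·4.8 + 0.13·4.7 + 0.37·3.4 = 4.5714.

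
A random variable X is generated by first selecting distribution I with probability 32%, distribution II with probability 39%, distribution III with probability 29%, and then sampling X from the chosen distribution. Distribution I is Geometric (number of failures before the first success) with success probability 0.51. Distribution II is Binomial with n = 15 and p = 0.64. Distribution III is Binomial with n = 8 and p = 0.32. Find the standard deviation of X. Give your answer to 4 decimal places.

Per component, I: μ=0.960784, E[X²]=2.807; II: μ=9.6, E[X²]=95.616; III: μ=2.56, E[X²]=8.2944.
E[X] = 0.32·0.960784 + 0.39·9.6 + 0.29·2.56 = 4.79385.
E[X²] = 0.32·2.807 + 0.39·95.616 + 0.29·8.2944 = 40.5939.
Var(X) = E[X²] − (E[X])² = 40.5939 − 22.981 = 17.6128.
SD(X) = √17.6128 = 4.19677.

4.1968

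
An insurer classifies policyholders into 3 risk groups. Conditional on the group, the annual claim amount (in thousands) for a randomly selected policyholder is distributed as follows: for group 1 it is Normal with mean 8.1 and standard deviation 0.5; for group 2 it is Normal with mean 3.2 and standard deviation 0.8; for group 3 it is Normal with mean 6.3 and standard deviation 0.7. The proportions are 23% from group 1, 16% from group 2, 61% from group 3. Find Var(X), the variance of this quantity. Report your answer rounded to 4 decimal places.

2.7349

Per component, 1: μ=8.1, E[X²]=65.86; 2: μ=3.2, E[X²]=10.88; 3: μ=6.3, E[X²]=40.18.
E[X] = 0.23·8.1 + 0.16·3.2 + 0.61·6.3 = 6.218.
E[X²] = 0.23·65.86 + 0.16·10.88 + 0.61·40.18 = 41.3984.
Var(X) = E[X²] − (E[X])² = 41.3984 − 38.6635 = 2.73488.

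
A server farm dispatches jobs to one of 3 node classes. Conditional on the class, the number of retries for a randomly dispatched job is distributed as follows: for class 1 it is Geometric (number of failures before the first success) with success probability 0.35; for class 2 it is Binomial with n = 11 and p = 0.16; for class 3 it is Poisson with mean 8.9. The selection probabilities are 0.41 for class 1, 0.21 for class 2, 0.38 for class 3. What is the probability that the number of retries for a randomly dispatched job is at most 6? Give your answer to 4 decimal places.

Conditional on each class, P(X ≤ 6): 1: 0.950978; 2: 0.999514; 3: 0.216042.
By total probability, P(X ≤ 6) = 0.41·0.950978 + 0.21·0.999514 + 0.38·0.216042 = 0.681895.

0.6819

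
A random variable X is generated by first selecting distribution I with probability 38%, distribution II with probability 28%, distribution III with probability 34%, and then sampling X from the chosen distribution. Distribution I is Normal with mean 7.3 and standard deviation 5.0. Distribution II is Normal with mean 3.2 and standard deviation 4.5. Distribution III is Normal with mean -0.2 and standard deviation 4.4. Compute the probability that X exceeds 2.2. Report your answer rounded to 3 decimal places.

Conditional on each component, P(X > 2.2): I: 0.846136; II: 0.58793; III: 0.29272.
By total probability, P(X > 2.2) = 0.38·0.846136 + 0.28·0.58793 + 0.34·0.29272 = 0.585677.

0.586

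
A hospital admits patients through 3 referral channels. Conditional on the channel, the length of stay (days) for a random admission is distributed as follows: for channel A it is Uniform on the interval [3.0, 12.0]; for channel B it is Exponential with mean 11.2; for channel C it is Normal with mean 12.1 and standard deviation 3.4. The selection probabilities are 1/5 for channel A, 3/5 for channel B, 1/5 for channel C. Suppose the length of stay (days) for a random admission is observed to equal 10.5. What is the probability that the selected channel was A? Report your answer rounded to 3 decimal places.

Likelihoods f(10.5 | ·): A: 0.111111; B: 0.0349648; C: 0.105037.
Posterior ∝ prior × likelihood. Numerator for A: 0.2·0.111111 = 0.0222222.
Normalizing constant: 0.2·0.111111 + 0.6·0.0349648 + 0.2·0.105037 = 0.0642085.
P(A | observation) = 0.0222222 / 0.0642085 = 0.346095.

0.346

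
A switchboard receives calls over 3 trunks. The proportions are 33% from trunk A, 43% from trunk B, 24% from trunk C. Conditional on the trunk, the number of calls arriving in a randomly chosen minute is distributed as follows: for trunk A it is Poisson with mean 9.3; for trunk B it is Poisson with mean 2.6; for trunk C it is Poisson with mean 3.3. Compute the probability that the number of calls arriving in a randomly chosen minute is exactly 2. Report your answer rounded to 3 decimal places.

Conditional on each trunk, P(X = 2): A: 0.00395364; B: 0.251045; C: 0.200829.
By total probability, P(X = 2) = 0.33·0.00395364 + 0.43·0.251045 + 0.24·0.200829 = 0.157453.

0.157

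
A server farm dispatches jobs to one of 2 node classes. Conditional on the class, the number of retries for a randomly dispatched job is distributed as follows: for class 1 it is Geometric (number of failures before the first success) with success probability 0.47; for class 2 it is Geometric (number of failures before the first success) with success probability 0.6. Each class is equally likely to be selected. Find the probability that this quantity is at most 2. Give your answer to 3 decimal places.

Conditional on each class, P(X ≤ 2): 1: 0.851123; 2: 0.936.
By total probability, P(X ≤ 2) = 0.5·0.851123 + 0.5·0.936 = 0.893561.

0.894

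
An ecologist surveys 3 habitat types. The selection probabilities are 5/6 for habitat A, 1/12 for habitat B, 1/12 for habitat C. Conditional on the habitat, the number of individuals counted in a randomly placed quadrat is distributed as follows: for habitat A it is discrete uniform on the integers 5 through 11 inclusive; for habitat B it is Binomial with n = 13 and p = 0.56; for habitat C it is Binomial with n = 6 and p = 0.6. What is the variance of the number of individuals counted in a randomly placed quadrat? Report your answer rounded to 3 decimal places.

5.195

Per component, A: μ=8, E[X²]=68; B: μ=7.28, E[X²]=56.2016; C: μ=3.6, E[X²]=14.4.
E[X] = 0.833333·8 + 0.0833333·7.28 + 0.0833333·3.6 = 7.57333.
E[X²] = 0.833333·68 + 0.0833333·56.2016 + 0.0833333·14.4 = 62.5501.
Var(X) = E[X²] − (E[X])² = 62.5501 − 57.3554 = 5.19476.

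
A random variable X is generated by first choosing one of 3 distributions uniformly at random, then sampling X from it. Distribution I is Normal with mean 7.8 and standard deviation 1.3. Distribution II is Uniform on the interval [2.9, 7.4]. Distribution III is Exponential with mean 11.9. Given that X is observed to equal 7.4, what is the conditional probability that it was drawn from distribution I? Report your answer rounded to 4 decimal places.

Likelihoods f(7.4 | ·): I: 0.29269; II: 0.222222; III: 0.0451219.
Posterior ∝ prior × likelihood. Numerator for I: 0.333333·0.29269 = 0.0975634.
Normalizing constant: 0.333333·0.29269 + 0.333333·0.222222 + 0.333333·0.0451219 = 0.186678.
P(I | observation) = 0.0975634 / 0.186678 = 0.522629.

0.5226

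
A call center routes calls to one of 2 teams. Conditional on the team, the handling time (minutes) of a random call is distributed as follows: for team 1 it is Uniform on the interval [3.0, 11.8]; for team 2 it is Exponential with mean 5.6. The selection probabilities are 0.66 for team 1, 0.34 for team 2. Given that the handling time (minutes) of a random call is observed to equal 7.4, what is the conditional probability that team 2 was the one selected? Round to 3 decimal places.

0.178

Likelihoods f(7.4 | ·): 1: 0.113636; 2: 0.0476346.
Posterior ∝ prior × likelihood. Numerator for 2: 0.34·0.0476346 = 0.0161958.
Normalizing constant: 0.66·0.113636 + 0.34·0.0476346 = 0.0911958.
P(2 | observation) = 0.0161958 / 0.0911958 = 0.177593.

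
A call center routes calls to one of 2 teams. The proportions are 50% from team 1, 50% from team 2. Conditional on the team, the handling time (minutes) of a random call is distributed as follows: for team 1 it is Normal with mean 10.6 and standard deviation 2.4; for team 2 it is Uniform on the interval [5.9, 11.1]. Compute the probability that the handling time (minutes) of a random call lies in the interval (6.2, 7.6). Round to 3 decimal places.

Conditional on each team, P(6.2 < X < 7.6): 1: 0.0722733; 2: 0.269231.
By total probability, P(6.2 < X < 7.6) = 0.5·0.0722733 + 0.5·0.269231 = 0.170752.

0.171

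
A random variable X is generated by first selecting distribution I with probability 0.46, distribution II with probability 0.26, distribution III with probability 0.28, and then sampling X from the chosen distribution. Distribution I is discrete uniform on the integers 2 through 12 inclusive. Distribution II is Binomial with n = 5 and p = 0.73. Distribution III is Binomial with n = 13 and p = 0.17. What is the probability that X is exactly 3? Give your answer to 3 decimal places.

0.177

Conditional on each component, P(X = 3): I: 0.0909091; II: 0.283593; III: 0.218019.
By total probability, P(X = 3) = 0.46·0.0909091 + 0.26·0.283593 + 0.28·0.218019 = 0.176598.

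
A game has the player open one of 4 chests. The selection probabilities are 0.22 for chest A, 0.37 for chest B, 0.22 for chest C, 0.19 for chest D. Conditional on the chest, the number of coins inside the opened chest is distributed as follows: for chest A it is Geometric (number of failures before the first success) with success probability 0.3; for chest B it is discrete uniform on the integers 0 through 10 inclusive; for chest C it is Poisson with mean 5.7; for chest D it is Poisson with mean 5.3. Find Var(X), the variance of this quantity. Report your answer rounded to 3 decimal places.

9.220

Per component, A: μ=2.33333, E[X²]=13.2222; B: μ=5, E[X²]=35; C: μ=5.7, E[X²]=38.19; D: μ=5.3, E[X²]=33.39.
E[X] = 0.22·2.33333 + 0.37·5 + 0.22·5.7 + 0.19·5.3 = 4.62433.
E[X²] = 0.22·13.2222 + 0.37·35 + 0.22·38.19 + 0.19·33.39 = 30.6048.
Var(X) = E[X²] − (E[X])² = 30.6048 − 21.3845 = 9.22033.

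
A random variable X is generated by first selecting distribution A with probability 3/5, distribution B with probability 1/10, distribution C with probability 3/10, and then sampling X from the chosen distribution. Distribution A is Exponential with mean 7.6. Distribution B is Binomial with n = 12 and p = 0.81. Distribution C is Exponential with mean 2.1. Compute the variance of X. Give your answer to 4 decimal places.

Per component, A: μ=7.6, E[X²]=115.52; B: μ=9.72, E[X²]=96.3252; C: μ=2.1, E[X²]=8.82.
E[X] = 0.6·7.6 + 0.1·9.72 + 0.3·2.1 = 6.162.
E[X²] = 0.6·115.52 + 0.1·96.3252 + 0.3·8.82 = 81.5905.
Var(X) = E[X²] − (E[X])² = 81.5905 − 37.9702 = 43.6203.

43.6203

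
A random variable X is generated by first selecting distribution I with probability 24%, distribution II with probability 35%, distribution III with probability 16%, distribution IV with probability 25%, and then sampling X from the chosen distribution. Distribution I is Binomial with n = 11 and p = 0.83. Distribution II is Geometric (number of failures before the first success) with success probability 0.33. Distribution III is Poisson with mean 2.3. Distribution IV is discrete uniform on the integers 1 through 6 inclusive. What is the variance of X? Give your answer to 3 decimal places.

11.801

Per component, I: μ=9.13, E[X²]=84.909; II: μ=2.0303, E[X²]=10.2746; III: μ=2.3, E[X²]=7.59; IV: μ=3.5, E[X²]=15.1667.
E[X] = 0.24·9.13 + 0.35·2.0303 + 0.16·2.3 + 0.25·3.5 = 4.14481.
E[X²] = 0.24·84.909 + 0.35·10.2746 + 0.16·7.59 + 0.25·15.1667 = 28.9803.
Var(X) = E[X²] − (E[X])² = 28.9803 − 17.1794 = 11.8009.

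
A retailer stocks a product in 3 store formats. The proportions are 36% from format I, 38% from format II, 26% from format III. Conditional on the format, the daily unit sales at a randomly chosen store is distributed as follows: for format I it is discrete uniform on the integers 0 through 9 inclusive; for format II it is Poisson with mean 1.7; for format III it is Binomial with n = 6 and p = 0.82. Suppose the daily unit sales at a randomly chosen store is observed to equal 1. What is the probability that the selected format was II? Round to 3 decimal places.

Likelihoods P(X=1 | ·): I: 0.1; II: 0.310562; III: 0.000929667.
Posterior ∝ prior × likelihood. Numerator for II: 0.38·0.310562 = 0.118014.
Normalizing constant: 0.36·0.1 + 0.38·0.310562 + 0.26·0.000929667 = 0.154255.
P(II | observation) = 0.118014 / 0.154255 = 0.765054.

0.765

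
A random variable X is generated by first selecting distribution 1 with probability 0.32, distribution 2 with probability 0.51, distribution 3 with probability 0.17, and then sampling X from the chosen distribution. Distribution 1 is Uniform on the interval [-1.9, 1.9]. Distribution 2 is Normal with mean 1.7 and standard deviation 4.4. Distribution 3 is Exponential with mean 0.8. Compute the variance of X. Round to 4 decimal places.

Per component, 1: μ=0, E[X²]=1.20333; 2: μ=1.7, E[X²]=22.25; 3: μ=0.8, E[X²]=1.28.
E[X] = 0.32·0 + 0.51·1.7 + 0.17·0.8 = 1.003.
E[X²] = 0.32·1.20333 + 0.51·22.25 + 0.17·1.28 = 11.9502.
Var(X) = E[X²] − (E[X])² = 11.9502 − 1.00601 = 10.9442.

10.9442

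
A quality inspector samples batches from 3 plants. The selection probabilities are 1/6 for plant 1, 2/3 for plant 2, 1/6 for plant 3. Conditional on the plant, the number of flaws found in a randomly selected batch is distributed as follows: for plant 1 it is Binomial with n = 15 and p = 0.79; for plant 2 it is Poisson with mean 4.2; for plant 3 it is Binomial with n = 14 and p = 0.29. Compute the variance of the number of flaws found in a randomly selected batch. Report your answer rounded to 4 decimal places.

Per component, 1: μ=11.85, E[X²]=142.911; 2: μ=4.2, E[X²]=21.84; 3: μ=4.06, E[X²]=19.3662.
E[X] = 0.166667·11.85 + 0.666667·4.2 + 0.166667·4.06 = 5.45167.
E[X²] = 0.166667·142.911 + 0.666667·21.84 + 0.166667·19.3662 = 41.6062.
Var(X) = E[X²] − (E[X])² = 41.6062 − 29.7207 = 11.8855.

11.8855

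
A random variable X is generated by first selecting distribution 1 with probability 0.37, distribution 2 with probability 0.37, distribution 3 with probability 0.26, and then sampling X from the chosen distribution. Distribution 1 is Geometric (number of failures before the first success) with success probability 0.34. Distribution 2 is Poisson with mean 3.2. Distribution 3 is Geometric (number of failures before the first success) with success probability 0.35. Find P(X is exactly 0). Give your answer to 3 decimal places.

0.232

Conditional on each component, P(X = 0): 1: 0.34; 2: 0.0407622; 3: 0.35.
By total probability, P(X = 0) = 0.37·0.34 + 0.37·0.0407622 + 0.26·0.35 = 0.231882.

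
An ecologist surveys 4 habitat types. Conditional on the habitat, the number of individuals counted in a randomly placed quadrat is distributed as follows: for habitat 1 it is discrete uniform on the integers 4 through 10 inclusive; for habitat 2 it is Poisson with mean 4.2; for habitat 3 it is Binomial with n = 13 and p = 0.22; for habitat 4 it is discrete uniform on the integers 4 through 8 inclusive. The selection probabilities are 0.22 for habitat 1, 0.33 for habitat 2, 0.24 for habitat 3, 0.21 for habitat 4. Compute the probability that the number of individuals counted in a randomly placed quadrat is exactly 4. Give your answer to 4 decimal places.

0.1805

Conditional on each habitat, P(X = 4): 1: 0.142857; 2: 0.194424; 3: 0.178998; 4: 0.2.
By total probability, P(X = 4) = 0.22·0.142857 + 0.33·0.194424 + 0.24·0.178998 + 0.21·0.2 = 0.180548.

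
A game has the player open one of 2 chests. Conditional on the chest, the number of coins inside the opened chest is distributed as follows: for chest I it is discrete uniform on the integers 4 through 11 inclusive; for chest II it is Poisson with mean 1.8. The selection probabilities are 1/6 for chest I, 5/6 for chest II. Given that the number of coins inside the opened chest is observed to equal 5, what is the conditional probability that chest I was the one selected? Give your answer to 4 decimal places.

0.4899

Likelihoods P(X=5 | ·): I: 0.125; II: 0.0260286.
Posterior ∝ prior × likelihood. Numerator for I: 0.166667·0.125 = 0.0208333.
Normalizing constant: 0.166667·0.125 + 0.833333·0.0260286 = 0.0425239.
P(I | observation) = 0.0208333 / 0.0425239 = 0.489921.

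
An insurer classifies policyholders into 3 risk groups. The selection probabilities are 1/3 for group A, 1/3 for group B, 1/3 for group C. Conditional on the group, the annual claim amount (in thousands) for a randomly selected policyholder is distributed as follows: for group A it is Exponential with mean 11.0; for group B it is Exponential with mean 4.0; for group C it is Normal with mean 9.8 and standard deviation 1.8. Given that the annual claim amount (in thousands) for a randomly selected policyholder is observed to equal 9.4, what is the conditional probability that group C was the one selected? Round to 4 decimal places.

0.7757

Likelihoods f(9.4 | ·): A: 0.0386797; B: 0.0238423; C: 0.216229.
Posterior ∝ prior × likelihood. Numerator for C: 0.333333·0.216229 = 0.0720764.
Normalizing constant: 0.333333·0.0386797 + 0.333333·0.0238423 + 0.333333·0.216229 = 0.092917.
P(C | observation) = 0.0720764 / 0.092917 = 0.775707.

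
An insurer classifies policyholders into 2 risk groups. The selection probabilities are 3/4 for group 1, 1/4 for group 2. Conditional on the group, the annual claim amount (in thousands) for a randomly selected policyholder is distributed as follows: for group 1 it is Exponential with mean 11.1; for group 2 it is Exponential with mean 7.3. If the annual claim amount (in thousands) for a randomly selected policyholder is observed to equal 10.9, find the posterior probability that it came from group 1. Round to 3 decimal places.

Likelihoods f(10.9 | ·): 1: 0.0337449; 2: 0.0307758.
Posterior ∝ prior × likelihood. Numerator for 1: 0.75·0.0337449 = 0.0253086.
Normalizing constant: 0.75·0.0337449 + 0.25·0.0307758 = 0.0330026.
P(1 | observation) = 0.0253086 / 0.0330026 = 0.766868.

0.767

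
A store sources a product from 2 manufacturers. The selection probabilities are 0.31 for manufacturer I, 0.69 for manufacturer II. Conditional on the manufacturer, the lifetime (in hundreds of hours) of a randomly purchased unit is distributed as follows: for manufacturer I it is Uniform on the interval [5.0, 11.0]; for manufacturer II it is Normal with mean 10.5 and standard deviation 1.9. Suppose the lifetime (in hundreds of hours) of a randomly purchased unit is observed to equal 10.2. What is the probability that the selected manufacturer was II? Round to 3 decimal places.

0.735

Likelihoods f(10.2 | ·): I: 0.166667; II: 0.207369.
Posterior ∝ prior × likelihood. Numerator for II: 0.69·0.207369 = 0.143084.
Normalizing constant: 0.31·0.166667 + 0.69·0.207369 = 0.194751.
P(II | observation) = 0.143084 / 0.194751 = 0.734704.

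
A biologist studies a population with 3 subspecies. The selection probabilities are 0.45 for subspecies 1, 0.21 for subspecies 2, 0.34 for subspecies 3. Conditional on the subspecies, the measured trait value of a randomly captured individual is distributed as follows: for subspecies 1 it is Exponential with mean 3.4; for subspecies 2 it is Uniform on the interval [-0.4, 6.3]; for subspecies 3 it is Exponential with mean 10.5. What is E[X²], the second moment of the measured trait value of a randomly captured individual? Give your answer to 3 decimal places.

87.987

For each component E[X²] = Var + (mean)², giving 1: 23.12; 2: 12.4433; 3: 220.5.
Overall E[X²] = 0.45·23.12 + 0.21·12.4433 + 0.34·220.5 = 87.9871.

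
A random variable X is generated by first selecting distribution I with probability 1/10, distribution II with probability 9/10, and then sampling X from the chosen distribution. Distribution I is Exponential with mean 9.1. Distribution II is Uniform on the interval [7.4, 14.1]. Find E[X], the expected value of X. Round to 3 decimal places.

10.585

Component means — I: 9.1; II: 10.75.
E[X] = 0.1·9.1 + 0.9·10.75 = 10.585.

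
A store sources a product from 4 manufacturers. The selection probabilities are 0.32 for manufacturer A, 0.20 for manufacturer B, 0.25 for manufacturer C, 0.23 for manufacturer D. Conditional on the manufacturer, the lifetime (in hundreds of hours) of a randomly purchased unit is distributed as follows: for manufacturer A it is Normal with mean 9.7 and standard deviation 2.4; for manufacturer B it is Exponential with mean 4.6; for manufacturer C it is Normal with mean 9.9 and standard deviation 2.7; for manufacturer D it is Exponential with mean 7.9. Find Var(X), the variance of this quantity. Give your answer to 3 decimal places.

26.294

Per component, A: μ=9.7, E[X²]=99.85; B: μ=4.6, E[X²]=42.32; C: μ=9.9, E[X²]=105.3; D: μ=7.9, E[X²]=124.82.
E[X] = 0.32·9.7 + 0.2·4.6 + 0.25·9.9 + 0.23·7.9 = 8.316.
E[X²] = 0.32·99.85 + 0.2·42.32 + 0.25·105.3 + 0.23·124.82 = 95.4496.
Var(X) = E[X²] − (E[X])² = 95.4496 − 69.1559 = 26.2937.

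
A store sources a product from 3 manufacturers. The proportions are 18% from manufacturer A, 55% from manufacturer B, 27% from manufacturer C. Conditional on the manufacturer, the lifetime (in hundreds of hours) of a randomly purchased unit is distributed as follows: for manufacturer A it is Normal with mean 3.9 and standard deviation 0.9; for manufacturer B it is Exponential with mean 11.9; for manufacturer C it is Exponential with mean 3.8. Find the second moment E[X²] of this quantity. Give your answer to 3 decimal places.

166.452

For each component E[X²] = Var + (mean)², giving A: 16.02; B: 283.22; C: 28.88.
Overall E[X²] = 0.18·16.02 + 0.55·283.22 + 0.27·28.88 = 166.452.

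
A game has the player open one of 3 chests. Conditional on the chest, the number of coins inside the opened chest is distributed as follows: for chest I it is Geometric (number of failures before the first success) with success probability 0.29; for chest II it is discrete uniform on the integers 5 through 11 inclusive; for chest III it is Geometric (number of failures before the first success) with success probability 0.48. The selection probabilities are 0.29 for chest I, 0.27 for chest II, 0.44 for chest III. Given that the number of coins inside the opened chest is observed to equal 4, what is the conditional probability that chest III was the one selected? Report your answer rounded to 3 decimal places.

0.419

Likelihoods P(X=4 | ·): I: 0.0736939; II: 0; III: 0.0350958.
Posterior ∝ prior × likelihood. Numerator for III: 0.44·0.0350958 = 0.0154421.
Normalizing constant: 0.29·0.0736939 + 0.27·0 + 0.44·0.0350958 = 0.0368134.
P(III | observation) = 0.0154421 / 0.0368134 = 0.419471.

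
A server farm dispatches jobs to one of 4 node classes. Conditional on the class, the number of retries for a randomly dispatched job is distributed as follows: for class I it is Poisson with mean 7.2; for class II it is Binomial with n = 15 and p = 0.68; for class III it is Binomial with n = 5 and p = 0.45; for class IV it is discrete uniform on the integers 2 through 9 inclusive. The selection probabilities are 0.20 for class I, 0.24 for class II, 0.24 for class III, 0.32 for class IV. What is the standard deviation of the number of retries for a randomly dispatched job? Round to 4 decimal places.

Per component, I: μ=7.2, E[X²]=59.04; II: μ=10.2, E[X²]=107.304; III: μ=2.25, E[X²]=6.3; IV: μ=5.5, E[X²]=35.5.
E[X] = 0.2·7.2 + 0.24·10.2 + 0.24·2.25 + 0.32·5.5 = 6.188.
E[X²] = 0.2·59.04 + 0.24·107.304 + 0.24·6.3 + 0.32·35.5 = 50.433.
Var(X) = E[X²] − (E[X])² = 50.433 − 38.2913 = 12.1416.
SD(X) = √12.1416 = 3.48448.

3.4845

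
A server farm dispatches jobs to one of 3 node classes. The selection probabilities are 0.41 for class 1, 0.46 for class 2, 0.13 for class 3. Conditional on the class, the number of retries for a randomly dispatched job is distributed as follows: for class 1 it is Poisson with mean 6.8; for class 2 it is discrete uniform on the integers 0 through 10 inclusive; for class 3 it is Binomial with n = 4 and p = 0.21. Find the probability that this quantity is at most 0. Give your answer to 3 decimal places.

0.093

Conditional on each class, P(X ≤ 0): 1: 0.00111378; 2: 0.0909091; 3: 0.389501.
By total probability, P(X ≤ 0) = 0.41·0.00111378 + 0.46·0.0909091 + 0.13·0.389501 = 0.0929099.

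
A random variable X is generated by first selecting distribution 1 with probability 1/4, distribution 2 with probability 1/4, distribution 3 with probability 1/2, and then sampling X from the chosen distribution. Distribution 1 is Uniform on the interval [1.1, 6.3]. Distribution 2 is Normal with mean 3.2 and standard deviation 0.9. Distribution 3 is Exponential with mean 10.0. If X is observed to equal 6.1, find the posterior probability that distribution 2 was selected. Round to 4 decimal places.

0.0081

Likelihoods f(6.1 | ·): 1: 0.192308; 2: 0.00246655; 3: 0.0543351.
Posterior ∝ prior × likelihood. Numerator for 2: 0.25·0.00246655 = 0.000616637.
Normalizing constant: 0.25·0.192308 + 0.25·0.00246655 + 0.5·0.0543351 = 0.0758611.
P(2 | observation) = 0.000616637 / 0.0758611 = 0.0081285.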